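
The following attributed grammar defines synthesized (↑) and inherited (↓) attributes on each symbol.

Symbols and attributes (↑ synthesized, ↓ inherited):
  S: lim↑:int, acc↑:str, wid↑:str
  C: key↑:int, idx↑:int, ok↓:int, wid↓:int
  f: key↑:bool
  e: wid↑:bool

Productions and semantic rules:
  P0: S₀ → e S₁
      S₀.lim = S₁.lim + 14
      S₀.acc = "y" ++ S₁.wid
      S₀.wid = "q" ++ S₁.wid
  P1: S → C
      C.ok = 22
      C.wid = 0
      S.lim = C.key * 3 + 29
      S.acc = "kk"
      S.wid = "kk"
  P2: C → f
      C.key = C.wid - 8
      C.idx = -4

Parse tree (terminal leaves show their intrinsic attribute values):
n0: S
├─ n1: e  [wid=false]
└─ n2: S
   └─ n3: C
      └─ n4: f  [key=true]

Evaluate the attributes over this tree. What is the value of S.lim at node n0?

19

1. n1.wid = false  [terminal]
2. n3.ok = 22  [22]
3. n3.wid = 0  [0]
4. n4.key = true  [terminal]
5. n3.key = -8  [C.wid - 8]
6. n3.idx = -4  [-4]
7. n2.lim = 5  [C.key * 3 + 29]
8. n2.acc = "kk"  ["kk"]
9. n2.wid = "kk"  ["kk"]
10. n0.lim = 19  [S₁.lim + 14]
11. n0.acc = "ykk"  ["y" ++ S₁.wid]
12. n0.wid = "qkk"  ["q" ++ S₁.wid]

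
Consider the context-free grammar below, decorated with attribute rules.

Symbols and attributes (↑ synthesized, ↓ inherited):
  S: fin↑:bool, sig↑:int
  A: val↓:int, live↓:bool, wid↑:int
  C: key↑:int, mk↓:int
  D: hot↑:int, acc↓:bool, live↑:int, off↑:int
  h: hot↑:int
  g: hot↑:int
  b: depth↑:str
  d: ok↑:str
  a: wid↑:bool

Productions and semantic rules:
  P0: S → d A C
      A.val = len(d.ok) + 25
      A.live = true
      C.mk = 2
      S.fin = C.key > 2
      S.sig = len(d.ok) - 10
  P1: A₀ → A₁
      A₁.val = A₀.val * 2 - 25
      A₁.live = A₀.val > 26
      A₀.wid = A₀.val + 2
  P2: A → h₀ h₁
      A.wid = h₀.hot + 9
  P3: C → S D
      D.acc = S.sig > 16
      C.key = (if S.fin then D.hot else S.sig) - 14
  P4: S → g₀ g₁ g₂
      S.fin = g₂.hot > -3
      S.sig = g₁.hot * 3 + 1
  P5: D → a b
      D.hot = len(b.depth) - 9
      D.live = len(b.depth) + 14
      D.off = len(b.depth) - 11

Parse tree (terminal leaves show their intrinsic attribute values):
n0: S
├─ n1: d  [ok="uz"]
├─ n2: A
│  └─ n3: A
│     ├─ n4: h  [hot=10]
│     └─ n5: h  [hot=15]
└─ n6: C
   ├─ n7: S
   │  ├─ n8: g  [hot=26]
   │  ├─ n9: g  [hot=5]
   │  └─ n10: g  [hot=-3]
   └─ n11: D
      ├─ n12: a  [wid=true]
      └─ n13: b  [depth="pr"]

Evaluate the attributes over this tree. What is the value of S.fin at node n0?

false

1. n1.ok = "uz"  [terminal]
2. n2.val = 27  [len(d.ok) + 25]
3. n2.live = true  [true]
4. n3.val = 29  [A₀.val * 2 - 25]
5. n3.live = true  [A₀.val > 26]
6. n4.hot = 10  [terminal]
7. n5.hot = 15  [terminal]
8. n3.wid = 19  [h₀.hot + 9]
9. n2.wid = 29  [A₀.val + 2]
10. n6.mk = 2  [2]
11. n8.hot = 26  [terminal]
12. n9.hot = 5  [terminal]
13. n10.hot = -3  [terminal]
14. n7.fin = false  [g₂.hot > -3]
15. n7.sig = 16  [g₁.hot * 3 + 1]
16. n11.acc = false  [S.sig > 16]
17. n12.wid = true  [terminal]
18. n13.depth = "pr"  [terminal]
19. n11.hot = -7  [len(b.depth) - 9]
20. n11.live = 16  [len(b.depth) + 14]
21. n11.off = -9  [len(b.depth) - 11]
22. n6.key = 2  [(if S.fin then D.hot else S.sig) - 14]
23. n0.fin = false  [C.key > 2]
24. n0.sig = -8  [len(d.ok) - 10]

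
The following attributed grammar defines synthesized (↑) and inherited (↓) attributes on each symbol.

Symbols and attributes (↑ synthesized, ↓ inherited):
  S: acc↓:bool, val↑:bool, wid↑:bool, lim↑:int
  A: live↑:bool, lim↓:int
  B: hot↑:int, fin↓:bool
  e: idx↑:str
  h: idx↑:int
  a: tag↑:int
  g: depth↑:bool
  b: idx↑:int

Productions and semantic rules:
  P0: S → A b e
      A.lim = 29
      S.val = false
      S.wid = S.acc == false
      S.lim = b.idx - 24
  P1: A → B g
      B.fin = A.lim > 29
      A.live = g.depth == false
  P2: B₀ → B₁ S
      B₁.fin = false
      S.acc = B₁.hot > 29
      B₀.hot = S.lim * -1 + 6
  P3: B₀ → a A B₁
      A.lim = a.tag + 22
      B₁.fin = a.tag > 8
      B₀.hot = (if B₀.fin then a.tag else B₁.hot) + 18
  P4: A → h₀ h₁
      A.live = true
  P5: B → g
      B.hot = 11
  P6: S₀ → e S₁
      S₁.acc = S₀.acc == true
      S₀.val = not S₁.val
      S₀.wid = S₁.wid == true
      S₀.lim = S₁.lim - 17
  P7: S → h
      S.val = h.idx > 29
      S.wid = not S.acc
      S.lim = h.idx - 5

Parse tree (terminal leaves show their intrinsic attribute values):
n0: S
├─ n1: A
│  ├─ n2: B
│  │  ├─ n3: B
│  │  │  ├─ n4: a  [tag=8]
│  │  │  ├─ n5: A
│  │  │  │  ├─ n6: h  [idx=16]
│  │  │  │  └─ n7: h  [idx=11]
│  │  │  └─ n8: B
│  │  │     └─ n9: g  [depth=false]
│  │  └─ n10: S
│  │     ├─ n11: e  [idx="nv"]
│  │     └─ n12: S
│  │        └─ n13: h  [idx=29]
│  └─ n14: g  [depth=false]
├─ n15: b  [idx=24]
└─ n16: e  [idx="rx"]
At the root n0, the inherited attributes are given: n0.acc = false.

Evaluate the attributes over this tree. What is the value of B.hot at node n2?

-1

1. n0.acc = false  [given at root]
2. n1.lim = 29  [29]
3. n2.fin = false  [A.lim > 29]
4. n3.fin = false  [false]
5. n4.tag = 8  [terminal]
6. n5.lim = 30  [a.tag + 22]
7. n6.idx = 16  [terminal]
8. n7.idx = 11  [terminal]
9. n5.live = true  [true]
10. n8.fin = false  [a.tag > 8]
11. n9.depth = false  [terminal]
12. n8.hot = 11  [11]
13. n3.hot = 29  [(if B₀.fin then a.tag else B₁.hot) + 18]
14. n10.acc = false  [B₁.hot > 29]
15. n11.idx = "nv"  [terminal]
16. n12.acc = false  [S₀.acc == true]
17. n13.idx = 29  [terminal]
18. n12.val = false  [h.idx > 29]
19. n12.wid = true  [not S.acc]
20. n12.lim = 24  [h.idx - 5]
21. n10.val = true  [not S₁.val]
22. n10.wid = true  [S₁.wid == true]
23. n10.lim = 7  [S₁.lim - 17]
24. n2.hot = -1  [S.lim * -1 + 6]
25. n14.depth = false  [terminal]
26. n1.live = true  [g.depth == false]
27. n15.idx = 24  [terminal]
28. n16.idx = "rx"  [terminal]
29. n0.val = false  [false]
30. n0.wid = true  [S.acc == false]
31. n0.lim = 0  [b.idx - 24]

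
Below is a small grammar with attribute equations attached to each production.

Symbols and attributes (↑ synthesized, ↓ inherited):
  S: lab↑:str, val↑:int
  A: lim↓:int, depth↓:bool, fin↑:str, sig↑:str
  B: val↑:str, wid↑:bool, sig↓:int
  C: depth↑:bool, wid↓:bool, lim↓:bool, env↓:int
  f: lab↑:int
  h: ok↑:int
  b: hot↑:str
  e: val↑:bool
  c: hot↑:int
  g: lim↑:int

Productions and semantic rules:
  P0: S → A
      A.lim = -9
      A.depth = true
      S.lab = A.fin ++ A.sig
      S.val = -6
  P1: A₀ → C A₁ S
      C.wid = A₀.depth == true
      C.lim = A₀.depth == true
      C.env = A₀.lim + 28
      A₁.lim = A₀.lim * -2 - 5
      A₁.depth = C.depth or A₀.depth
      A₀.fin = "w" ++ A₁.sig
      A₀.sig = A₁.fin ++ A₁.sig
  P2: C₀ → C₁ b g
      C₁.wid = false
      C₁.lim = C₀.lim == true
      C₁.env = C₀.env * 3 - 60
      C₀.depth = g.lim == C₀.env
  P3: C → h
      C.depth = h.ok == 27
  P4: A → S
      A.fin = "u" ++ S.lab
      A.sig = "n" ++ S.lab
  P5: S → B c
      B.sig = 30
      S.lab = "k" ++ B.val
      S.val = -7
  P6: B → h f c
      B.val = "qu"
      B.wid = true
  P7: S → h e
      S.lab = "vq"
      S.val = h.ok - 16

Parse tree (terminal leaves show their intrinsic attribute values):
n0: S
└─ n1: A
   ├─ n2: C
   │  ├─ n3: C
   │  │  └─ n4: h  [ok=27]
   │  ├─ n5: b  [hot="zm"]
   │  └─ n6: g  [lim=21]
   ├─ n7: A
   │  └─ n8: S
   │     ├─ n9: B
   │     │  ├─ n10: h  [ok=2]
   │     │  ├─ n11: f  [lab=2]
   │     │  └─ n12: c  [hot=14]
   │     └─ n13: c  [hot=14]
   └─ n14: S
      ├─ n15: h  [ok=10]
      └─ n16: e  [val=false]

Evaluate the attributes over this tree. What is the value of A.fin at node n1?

1. n1.lim = -9  [-9]
2. n1.depth = true  [true]
3. n2.wid = true  [A₀.depth == true]
4. n2.lim = true  [A₀.depth == true]
5. n2.env = 19  [A₀.lim + 28]
6. n3.wid = false  [false]
7. n3.lim = true  [C₀.lim == true]
8. n3.env = -3  [C₀.env * 3 - 60]
9. n4.ok = 27  [terminal]
10. n3.depth = true  [h.ok == 27]
11. n5.hot = "zm"  [terminal]
12. n6.lim = 21  [terminal]
13. n2.depth = false  [g.lim == C₀.env]
14. n7.lim = 13  [A₀.lim * -2 - 5]
15. n7.depth = true  [C.depth or A₀.depth]
16. n9.sig = 30  [30]
17. n10.ok = 2  [terminal]
18. n11.lab = 2  [terminal]
19. n12.hot = 14  [terminal]
20. n9.val = "qu"  ["qu"]
21. n9.wid = true  [true]
22. n13.hot = 14  [terminal]
23. n8.lab = "kqu"  ["k" ++ B.val]
24. n8.val = -7  [-7]
25. n7.fin = "ukqu"  ["u" ++ S.lab]
26. n7.sig = "nkqu"  ["n" ++ S.lab]
27. n15.ok = 10  [terminal]
28. n16.val = false  [terminal]
29. n14.lab = "vq"  ["vq"]
30. n14.val = -6  [h.ok - 16]
31. n1.fin = "wnkqu"  ["w" ++ A₁.sig]
32. n1.sig = "ukqunkqu"  [A₁.fin ++ A₁.sig]
33. n0.lab = "wnkquukqunkqu"  [A.fin ++ A.sig]
34. n0.val = -6  [-6]

"wnkqu"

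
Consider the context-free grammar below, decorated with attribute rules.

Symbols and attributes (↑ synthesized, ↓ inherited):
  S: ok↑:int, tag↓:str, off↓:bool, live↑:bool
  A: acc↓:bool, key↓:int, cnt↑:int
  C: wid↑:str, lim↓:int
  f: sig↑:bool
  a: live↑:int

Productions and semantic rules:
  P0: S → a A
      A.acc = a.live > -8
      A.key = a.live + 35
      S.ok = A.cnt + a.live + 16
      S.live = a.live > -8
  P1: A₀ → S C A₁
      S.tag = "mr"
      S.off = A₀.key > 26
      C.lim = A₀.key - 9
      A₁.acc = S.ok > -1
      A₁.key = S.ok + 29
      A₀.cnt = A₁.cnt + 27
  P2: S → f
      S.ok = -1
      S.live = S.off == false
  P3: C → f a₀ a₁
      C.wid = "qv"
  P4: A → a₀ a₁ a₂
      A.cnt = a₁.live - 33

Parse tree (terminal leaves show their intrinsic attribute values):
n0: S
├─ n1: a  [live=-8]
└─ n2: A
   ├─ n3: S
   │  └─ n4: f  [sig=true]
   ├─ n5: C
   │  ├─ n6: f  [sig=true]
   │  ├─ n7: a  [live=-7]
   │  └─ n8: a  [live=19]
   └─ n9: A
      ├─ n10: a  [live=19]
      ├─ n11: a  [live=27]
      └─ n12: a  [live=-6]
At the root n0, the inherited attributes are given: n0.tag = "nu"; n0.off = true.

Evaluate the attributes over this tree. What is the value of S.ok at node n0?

29

1. n0.tag = "nu"  [given at root]
2. n0.off = true  [given at root]
3. n1.live = -8  [terminal]
4. n2.acc = false  [a.live > -8]
5. n2.key = 27  [a.live + 35]
6. n3.tag = "mr"  ["mr"]
7. n3.off = true  [A₀.key > 26]
8. n4.sig = true  [terminal]
9. n3.ok = -1  [-1]
10. n3.live = false  [S.off == false]
11. n5.lim = 18  [A₀.key - 9]
12. n6.sig = true  [terminal]
13. n7.live = -7  [terminal]
14. n8.live = 19  [terminal]
15. n5.wid = "qv"  ["qv"]
16. n9.acc = false  [S.ok > -1]
17. n9.key = 28  [S.ok + 29]
18. n10.live = 19  [terminal]
19. n11.live = 27  [terminal]
20. n12.live = -6  [terminal]
21. n9.cnt = -6  [a₁.live - 33]
22. n2.cnt = 21  [A₁.cnt + 27]
23. n0.ok = 29  [A.cnt + a.live + 16]
24. n0.live = false  [a.live > -8]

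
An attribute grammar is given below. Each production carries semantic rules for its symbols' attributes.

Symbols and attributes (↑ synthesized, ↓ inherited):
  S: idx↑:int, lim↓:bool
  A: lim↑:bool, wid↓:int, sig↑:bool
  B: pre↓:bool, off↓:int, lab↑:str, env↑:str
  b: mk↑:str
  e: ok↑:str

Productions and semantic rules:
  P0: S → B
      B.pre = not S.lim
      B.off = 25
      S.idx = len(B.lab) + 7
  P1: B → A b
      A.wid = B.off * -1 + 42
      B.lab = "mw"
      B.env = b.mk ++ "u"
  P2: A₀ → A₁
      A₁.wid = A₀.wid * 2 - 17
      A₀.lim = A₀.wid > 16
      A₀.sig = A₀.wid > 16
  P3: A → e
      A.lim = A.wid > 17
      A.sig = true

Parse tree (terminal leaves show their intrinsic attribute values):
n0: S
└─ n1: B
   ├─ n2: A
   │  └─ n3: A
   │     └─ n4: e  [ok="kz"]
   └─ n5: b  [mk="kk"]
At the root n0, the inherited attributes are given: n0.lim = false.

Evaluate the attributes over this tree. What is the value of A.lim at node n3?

false

1. n0.lim = false  [given at root]
2. n1.pre = true  [not S.lim]
3. n1.off = 25  [25]
4. n2.wid = 17  [B.off * -1 + 42]
5. n3.wid = 17  [A₀.wid * 2 - 17]
6. n4.ok = "kz"  [terminal]
7. n3.lim = false  [A.wid > 17]
8. n3.sig = true  [true]
9. n2.lim = true  [A₀.wid > 16]
10. n2.sig = true  [A₀.wid > 16]
11. n5.mk = "kk"  [terminal]
12. n1.lab = "mw"  ["mw"]
13. n1.env = "kku"  [b.mk ++ "u"]
14. n0.idx = 9  [len(B.lab) + 7]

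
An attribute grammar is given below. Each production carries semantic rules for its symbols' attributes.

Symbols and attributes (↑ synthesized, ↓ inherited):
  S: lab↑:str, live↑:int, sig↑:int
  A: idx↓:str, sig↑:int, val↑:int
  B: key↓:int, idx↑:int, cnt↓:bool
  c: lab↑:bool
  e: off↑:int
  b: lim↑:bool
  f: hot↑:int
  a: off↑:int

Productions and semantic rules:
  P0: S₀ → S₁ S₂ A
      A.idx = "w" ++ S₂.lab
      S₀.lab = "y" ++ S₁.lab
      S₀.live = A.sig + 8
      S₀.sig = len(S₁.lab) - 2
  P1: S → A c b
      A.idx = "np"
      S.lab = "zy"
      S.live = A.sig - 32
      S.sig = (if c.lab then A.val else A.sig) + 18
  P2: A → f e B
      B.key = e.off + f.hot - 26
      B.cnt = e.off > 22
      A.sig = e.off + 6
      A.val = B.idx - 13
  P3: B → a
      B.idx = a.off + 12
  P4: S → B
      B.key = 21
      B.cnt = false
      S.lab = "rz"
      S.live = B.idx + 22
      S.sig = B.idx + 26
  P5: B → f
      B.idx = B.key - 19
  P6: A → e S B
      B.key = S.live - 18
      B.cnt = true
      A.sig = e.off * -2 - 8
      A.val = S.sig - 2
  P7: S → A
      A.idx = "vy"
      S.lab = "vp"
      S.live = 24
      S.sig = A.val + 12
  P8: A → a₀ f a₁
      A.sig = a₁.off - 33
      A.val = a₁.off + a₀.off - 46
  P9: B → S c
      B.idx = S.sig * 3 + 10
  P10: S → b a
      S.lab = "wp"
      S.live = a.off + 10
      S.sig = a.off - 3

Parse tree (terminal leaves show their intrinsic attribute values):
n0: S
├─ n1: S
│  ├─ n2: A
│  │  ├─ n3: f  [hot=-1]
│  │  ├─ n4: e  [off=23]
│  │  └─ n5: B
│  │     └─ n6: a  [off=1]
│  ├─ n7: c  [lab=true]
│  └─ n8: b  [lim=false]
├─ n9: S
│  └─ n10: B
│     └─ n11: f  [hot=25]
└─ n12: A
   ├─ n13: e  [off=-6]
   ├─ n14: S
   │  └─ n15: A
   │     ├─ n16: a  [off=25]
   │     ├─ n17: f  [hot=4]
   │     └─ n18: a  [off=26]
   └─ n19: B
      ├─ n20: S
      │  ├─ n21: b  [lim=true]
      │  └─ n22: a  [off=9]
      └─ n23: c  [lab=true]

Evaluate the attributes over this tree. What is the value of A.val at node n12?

1. n2.idx = "np"  ["np"]
2. n3.hot = -1  [terminal]
3. n4.off = 23  [terminal]
4. n5.key = -4  [e.off + f.hot - 26]
5. n5.cnt = true  [e.off > 22]
6. n6.off = 1  [terminal]
7. n5.idx = 13  [a.off + 12]
8. n2.sig = 29  [e.off + 6]
9. n2.val = 0  [B.idx - 13]
10. n7.lab = true  [terminal]
11. n8.lim = false  [terminal]
12. n1.lab = "zy"  ["zy"]
13. n1.live = -3  [A.sig - 32]
14. n1.sig = 18  [(if c.lab then A.val else A.sig) + 18]
15. n10.key = 21  [21]
16. n10.cnt = false  [false]
17. n11.hot = 25  [terminal]
18. n10.idx = 2  [B.key - 19]
19. n9.lab = "rz"  ["rz"]
20. n9.live = 24  [B.idx + 22]
21. n9.sig = 28  [B.idx + 26]
22. n12.idx = "wrz"  ["w" ++ S₂.lab]
23. n13.off = -6  [terminal]
24. n15.idx = "vy"  ["vy"]
25. n16.off = 25  [terminal]
26. n17.hot = 4  [terminal]
27. n18.off = 26  [terminal]
28. n15.sig = -7  [a₁.off - 33]
29. n15.val = 5  [a₁.off + a₀.off - 46]
30. n14.lab = "vp"  ["vp"]
31. n14.live = 24  [24]
32. n14.sig = 17  [A.val + 12]
33. n19.key = 6  [S.live - 18]
34. n19.cnt = true  [true]
35. n21.lim = true  [terminal]
36. n22.off = 9  [terminal]
37. n20.lab = "wp"  ["wp"]
38. n20.live = 19  [a.off + 10]
39. n20.sig = 6  [a.off - 3]
40. n23.lab = true  [terminal]
41. n19.idx = 28  [S.sig * 3 + 10]
42. n12.sig = 4  [e.off * -2 - 8]
43. n12.val = 15  [S.sig - 2]
44. n0.lab = "yzy"  ["y" ++ S₁.lab]
45. n0.live = 12  [A.sig + 8]
46. n0.sig = 0  [len(S₁.lab) - 2]

15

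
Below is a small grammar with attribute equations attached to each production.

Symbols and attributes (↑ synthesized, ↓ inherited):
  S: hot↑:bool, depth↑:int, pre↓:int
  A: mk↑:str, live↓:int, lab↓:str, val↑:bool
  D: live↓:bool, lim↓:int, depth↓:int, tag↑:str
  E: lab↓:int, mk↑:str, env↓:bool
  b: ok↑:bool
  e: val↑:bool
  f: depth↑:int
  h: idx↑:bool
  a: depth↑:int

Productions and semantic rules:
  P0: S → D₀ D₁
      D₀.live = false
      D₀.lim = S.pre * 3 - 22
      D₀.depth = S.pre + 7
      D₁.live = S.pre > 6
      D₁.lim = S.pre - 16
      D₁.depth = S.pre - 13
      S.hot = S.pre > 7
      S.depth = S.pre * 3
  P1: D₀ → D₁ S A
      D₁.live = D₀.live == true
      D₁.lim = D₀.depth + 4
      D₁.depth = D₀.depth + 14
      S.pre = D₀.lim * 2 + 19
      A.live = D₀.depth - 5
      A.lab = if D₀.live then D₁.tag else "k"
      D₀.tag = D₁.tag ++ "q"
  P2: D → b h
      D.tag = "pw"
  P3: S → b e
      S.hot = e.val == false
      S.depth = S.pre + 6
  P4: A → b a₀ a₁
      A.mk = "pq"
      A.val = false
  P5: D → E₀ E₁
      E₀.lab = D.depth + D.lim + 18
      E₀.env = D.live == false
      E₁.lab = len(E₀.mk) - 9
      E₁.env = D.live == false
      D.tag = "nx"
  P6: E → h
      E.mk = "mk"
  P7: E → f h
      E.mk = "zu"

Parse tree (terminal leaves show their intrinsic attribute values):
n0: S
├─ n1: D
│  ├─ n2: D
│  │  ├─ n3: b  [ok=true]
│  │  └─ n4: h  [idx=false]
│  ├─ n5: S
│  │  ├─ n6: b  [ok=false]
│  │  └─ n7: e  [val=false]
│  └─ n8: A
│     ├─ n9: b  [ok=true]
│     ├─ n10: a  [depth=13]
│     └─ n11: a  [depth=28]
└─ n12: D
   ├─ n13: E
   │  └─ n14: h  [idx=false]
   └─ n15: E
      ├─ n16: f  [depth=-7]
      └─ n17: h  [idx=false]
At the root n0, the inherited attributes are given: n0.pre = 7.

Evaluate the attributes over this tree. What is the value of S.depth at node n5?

1. n0.pre = 7  [given at root]
2. n1.live = false  [false]
3. n1.lim = -1  [S.pre * 3 - 22]
4. n1.depth = 14  [S.pre + 7]
5. n2.live = false  [D₀.live == true]
6. n2.lim = 18  [D₀.depth + 4]
7. n2.depth = 28  [D₀.depth + 14]
8. n3.ok = true  [terminal]
9. n4.idx = false  [terminal]
10. n2.tag = "pw"  ["pw"]
11. n5.pre = 17  [D₀.lim * 2 + 19]
12. n6.ok = false  [terminal]
13. n7.val = false  [terminal]
14. n5.hot = true  [e.val == false]
15. n5.depth = 23  [S.pre + 6]
16. n8.live = 9  [D₀.depth - 5]
17. n8.lab = "k"  [if D₀.live then D₁.tag else "k"]
18. n9.ok = true  [terminal]
19. n10.depth = 13  [terminal]
20. n11.depth = 28  [terminal]
21. n8.mk = "pq"  ["pq"]
22. n8.val = false  [false]
23. n1.tag = "pwq"  [D₁.tag ++ "q"]
24. n12.live = true  [S.pre > 6]
25. n12.lim = -9  [S.pre - 16]
26. n12.depth = -6  [S.pre - 13]
27. n13.lab = 3  [D.depth + D.lim + 18]
28. n13.env = false  [D.live == false]
29. n14.idx = false  [terminal]
30. n13.mk = "mk"  ["mk"]
31. n15.lab = -7  [len(E₀.mk) - 9]
32. n15.env = false  [D.live == false]
33. n16.depth = -7  [terminal]
34. n17.idx = false  [terminal]
35. n15.mk = "zu"  ["zu"]
36. n12.tag = "nx"  ["nx"]
37. n0.hot = false  [S.pre > 7]
38. n0.depth = 21  [S.pre * 3]

23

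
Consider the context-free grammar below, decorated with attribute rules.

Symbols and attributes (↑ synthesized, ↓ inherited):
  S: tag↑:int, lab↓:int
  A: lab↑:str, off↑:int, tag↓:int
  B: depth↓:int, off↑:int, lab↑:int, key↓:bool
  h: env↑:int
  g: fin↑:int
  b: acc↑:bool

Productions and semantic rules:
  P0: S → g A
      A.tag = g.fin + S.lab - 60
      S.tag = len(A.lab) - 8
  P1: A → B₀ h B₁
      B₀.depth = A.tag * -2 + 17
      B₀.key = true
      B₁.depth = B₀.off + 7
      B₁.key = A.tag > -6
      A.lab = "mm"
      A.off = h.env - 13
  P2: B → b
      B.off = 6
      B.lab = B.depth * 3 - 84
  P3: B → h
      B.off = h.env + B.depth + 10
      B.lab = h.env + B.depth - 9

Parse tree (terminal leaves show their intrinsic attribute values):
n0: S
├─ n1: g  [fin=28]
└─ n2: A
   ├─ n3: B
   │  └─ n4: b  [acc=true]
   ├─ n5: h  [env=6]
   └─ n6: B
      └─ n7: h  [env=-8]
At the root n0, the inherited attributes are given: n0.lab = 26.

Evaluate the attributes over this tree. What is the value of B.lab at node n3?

3

1. n0.lab = 26  [given at root]
2. n1.fin = 28  [terminal]
3. n2.tag = -6  [g.fin + S.lab - 60]
4. n3.depth = 29  [A.tag * -2 + 17]
5. n3.key = true  [true]
6. n4.acc = true  [terminal]
7. n3.off = 6  [6]
8. n3.lab = 3  [B.depth * 3 - 84]
9. n5.env = 6  [terminal]
10. n6.depth = 13  [B₀.off + 7]
11. n6.key = false  [A.tag > -6]
12. n7.env = -8  [terminal]
13. n6.off = 15  [h.env + B.depth + 10]
14. n6.lab = -4  [h.env + B.depth - 9]
15. n2.lab = "mm"  ["mm"]
16. n2.off = -7  [h.env - 13]
17. n0.tag = -6  [len(A.lab) - 8]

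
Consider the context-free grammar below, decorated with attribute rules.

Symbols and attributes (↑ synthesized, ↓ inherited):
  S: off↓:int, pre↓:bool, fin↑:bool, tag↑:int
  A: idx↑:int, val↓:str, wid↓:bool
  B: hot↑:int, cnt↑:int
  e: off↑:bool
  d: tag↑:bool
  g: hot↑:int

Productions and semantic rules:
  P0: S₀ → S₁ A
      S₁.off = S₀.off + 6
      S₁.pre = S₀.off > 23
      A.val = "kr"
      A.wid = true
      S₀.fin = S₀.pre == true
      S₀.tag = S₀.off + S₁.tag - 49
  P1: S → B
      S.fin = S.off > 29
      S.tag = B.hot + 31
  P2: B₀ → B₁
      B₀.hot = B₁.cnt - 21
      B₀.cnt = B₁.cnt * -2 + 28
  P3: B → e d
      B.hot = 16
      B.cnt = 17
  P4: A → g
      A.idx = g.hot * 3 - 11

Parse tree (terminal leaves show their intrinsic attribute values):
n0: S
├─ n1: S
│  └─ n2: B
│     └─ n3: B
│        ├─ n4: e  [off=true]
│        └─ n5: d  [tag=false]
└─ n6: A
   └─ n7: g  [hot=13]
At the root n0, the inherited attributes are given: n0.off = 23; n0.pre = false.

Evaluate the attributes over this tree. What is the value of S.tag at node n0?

1. n0.off = 23  [given at root]
2. n0.pre = false  [given at root]
3. n1.off = 29  [S₀.off + 6]
4. n1.pre = false  [S₀.off > 23]
5. n4.off = true  [terminal]
6. n5.tag = false  [terminal]
7. n3.hot = 16  [16]
8. n3.cnt = 17  [17]
9. n2.hot = -4  [B₁.cnt - 21]
10. n2.cnt = -6  [B₁.cnt * -2 + 28]
11. n1.fin = false  [S.off > 29]
12. n1.tag = 27  [B.hot + 31]
13. n6.val = "kr"  ["kr"]
14. n6.wid = true  [true]
15. n7.hot = 13  [terminal]
16. n6.idx = 28  [g.hot * 3 - 11]
17. n0.fin = false  [S₀.pre == true]
18. n0.tag = 1  [S₀.off + S₁.tag - 49]

1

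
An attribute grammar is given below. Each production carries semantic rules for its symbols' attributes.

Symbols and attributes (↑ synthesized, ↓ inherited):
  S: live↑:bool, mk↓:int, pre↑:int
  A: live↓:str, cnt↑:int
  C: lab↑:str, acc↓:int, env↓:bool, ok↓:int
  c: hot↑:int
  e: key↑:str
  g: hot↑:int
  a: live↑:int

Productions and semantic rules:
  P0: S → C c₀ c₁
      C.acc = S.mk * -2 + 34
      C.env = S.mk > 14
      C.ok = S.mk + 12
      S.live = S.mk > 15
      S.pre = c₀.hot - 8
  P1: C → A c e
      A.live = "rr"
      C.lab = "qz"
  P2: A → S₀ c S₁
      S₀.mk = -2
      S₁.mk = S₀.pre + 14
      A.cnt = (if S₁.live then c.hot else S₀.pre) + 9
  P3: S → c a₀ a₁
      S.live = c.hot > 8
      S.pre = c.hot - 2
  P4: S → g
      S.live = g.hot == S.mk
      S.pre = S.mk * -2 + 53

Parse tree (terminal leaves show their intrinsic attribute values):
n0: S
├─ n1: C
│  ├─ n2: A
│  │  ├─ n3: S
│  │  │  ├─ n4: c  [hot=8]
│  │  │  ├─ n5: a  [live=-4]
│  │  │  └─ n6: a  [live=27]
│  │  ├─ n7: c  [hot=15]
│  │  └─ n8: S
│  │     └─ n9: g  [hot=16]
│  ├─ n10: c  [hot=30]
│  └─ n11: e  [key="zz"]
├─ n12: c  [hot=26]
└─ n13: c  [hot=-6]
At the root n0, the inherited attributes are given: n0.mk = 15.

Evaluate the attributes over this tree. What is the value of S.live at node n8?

1. n0.mk = 15  [given at root]
2. n1.acc = 4  [S.mk * -2 + 34]
3. n1.env = true  [S.mk > 14]
4. n1.ok = 27  [S.mk + 12]
5. n2.live = "rr"  ["rr"]
6. n3.mk = -2  [-2]
7. n4.hot = 8  [terminal]
8. n5.live = -4  [terminal]
9. n6.live = 27  [terminal]
10. n3.live = false  [c.hot > 8]
11. n3.pre = 6  [c.hot - 2]
12. n7.hot = 15  [terminal]
13. n8.mk = 20  [S₀.pre + 14]
14. n9.hot = 16  [terminal]
15. n8.live = false  [g.hot == S.mk]
16. n8.pre = 13  [S.mk * -2 + 53]
17. n2.cnt = 15  [(if S₁.live then c.hot else S₀.pre) + 9]
18. n10.hot = 30  [terminal]
19. n11.key = "zz"  [terminal]
20. n1.lab = "qz"  ["qz"]
21. n12.hot = 26  [terminal]
22. n13.hot = -6  [terminal]
23. n0.live = false  [S.mk > 15]
24. n0.pre = 18  [c₀.hot - 8]

false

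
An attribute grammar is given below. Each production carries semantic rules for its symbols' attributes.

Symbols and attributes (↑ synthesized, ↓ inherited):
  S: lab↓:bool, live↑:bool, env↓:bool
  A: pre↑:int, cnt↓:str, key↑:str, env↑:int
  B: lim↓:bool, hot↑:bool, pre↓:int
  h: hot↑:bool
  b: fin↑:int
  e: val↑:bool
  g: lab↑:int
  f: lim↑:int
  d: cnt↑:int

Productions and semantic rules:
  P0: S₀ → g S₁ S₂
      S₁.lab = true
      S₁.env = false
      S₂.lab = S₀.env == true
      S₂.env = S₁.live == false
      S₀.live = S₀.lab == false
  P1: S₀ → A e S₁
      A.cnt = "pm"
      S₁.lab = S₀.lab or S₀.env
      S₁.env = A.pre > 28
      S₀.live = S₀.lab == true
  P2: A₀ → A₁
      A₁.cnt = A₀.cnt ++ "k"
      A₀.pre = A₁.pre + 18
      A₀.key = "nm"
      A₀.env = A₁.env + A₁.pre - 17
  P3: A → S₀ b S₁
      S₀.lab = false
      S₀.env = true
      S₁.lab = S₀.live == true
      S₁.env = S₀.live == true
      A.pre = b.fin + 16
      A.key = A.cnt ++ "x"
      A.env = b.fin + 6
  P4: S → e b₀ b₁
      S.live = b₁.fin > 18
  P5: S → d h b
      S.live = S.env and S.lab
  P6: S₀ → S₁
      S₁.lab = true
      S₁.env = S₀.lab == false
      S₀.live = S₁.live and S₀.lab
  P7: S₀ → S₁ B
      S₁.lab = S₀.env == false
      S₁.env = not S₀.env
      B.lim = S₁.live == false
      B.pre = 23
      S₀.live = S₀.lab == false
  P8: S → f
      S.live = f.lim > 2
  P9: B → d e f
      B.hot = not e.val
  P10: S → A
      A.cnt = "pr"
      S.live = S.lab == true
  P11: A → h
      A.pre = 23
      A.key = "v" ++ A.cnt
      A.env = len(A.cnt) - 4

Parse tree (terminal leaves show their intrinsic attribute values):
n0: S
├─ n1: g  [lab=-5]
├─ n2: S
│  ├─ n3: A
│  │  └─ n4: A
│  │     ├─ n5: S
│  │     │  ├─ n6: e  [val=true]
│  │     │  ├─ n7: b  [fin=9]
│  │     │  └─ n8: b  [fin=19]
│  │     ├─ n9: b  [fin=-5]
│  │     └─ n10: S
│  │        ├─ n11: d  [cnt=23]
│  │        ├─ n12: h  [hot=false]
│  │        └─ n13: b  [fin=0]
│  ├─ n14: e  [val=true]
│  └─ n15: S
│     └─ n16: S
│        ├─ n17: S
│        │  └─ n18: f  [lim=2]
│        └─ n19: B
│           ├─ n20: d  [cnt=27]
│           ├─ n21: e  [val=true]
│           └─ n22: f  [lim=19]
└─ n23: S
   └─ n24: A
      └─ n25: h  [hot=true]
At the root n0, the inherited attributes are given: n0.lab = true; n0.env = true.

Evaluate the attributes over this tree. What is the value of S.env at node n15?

true

1. n0.lab = true  [given at root]
2. n0.env = true  [given at root]
3. n1.lab = -5  [terminal]
4. n2.lab = true  [true]
5. n2.env = false  [false]
6. n3.cnt = "pm"  ["pm"]
7. n4.cnt = "pmk"  [A₀.cnt ++ "k"]
8. n5.lab = false  [false]
9. n5.env = true  [true]
10. n6.val = true  [terminal]
11. n7.fin = 9  [terminal]
12. n8.fin = 19  [terminal]
13. n5.live = true  [b₁.fin > 18]
14. n9.fin = -5  [terminal]
15. n10.lab = true  [S₀.live == true]
16. n10.env = true  [S₀.live == true]
17. n11.cnt = 23  [terminal]
18. n12.hot = false  [terminal]
19. n13.fin = 0  [terminal]
20. n10.live = true  [S.env and S.lab]
21. n4.pre = 11  [b.fin + 16]
22. n4.key = "pmkx"  [A.cnt ++ "x"]
23. n4.env = 1  [b.fin + 6]
24. n3.pre = 29  [A₁.pre + 18]
25. n3.key = "nm"  ["nm"]
26. n3.env = -5  [A₁.env + A₁.pre - 17]
27. n14.val = true  [terminal]
28. n15.lab = true  [S₀.lab or S₀.env]
29. n15.env = true  [A.pre > 28]
30. n16.lab = true  [true]
31. n16.env = false  [S₀.lab == false]
32. n17.lab = true  [S₀.env == false]
33. n17.env = true  [not S₀.env]
34. n18.lim = 2  [terminal]
35. n17.live = false  [f.lim > 2]
36. n19.lim = true  [S₁.live == false]
37. n19.pre = 23  [23]
38. n20.cnt = 27  [terminal]
39. n21.val = true  [terminal]
40. n22.lim = 19  [terminal]
41. n19.hot = false  [not e.val]
42. n16.live = false  [S₀.lab == false]
43. n15.live = false  [S₁.live and S₀.lab]
44. n2.live = true  [S₀.lab == true]
45. n23.lab = true  [S₀.env == true]
46. n23.env = false  [S₁.live == false]
47. n24.cnt = "pr"  ["pr"]
48. n25.hot = true  [terminal]
49. n24.pre = 23  [23]
50. n24.key = "vpr"  ["v" ++ A.cnt]
51. n24.env = -2  [len(A.cnt) - 4]
52. n23.live = true  [S.lab == true]
53. n0.live = false  [S₀.lab == false]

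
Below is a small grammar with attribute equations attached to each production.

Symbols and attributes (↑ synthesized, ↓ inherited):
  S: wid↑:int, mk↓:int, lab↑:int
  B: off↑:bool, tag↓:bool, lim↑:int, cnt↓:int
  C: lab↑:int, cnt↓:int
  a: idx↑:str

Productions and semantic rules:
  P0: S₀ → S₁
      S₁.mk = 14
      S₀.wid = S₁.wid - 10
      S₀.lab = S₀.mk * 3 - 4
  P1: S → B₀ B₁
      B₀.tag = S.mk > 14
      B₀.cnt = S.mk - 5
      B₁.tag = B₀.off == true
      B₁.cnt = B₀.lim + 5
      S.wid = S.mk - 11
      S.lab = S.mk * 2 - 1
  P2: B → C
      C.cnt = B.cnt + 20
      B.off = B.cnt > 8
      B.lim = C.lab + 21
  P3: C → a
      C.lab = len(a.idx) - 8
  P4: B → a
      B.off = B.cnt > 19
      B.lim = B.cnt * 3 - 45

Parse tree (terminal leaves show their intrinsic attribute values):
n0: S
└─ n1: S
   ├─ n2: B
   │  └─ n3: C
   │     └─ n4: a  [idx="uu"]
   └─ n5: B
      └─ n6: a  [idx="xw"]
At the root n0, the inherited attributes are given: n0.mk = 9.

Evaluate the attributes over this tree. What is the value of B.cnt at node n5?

1. n0.mk = 9  [given at root]
2. n1.mk = 14  [14]
3. n2.tag = false  [S.mk > 14]
4. n2.cnt = 9  [S.mk - 5]
5. n3.cnt = 29  [B.cnt + 20]
6. n4.idx = "uu"  [terminal]
7. n3.lab = -6  [len(a.idx) - 8]
8. n2.off = true  [B.cnt > 8]
9. n2.lim = 15  [C.lab + 21]
10. n5.tag = true  [B₀.off == true]
11. n5.cnt = 20  [B₀.lim + 5]
12. n6.idx = "xw"  [terminal]
13. n5.off = true  [B.cnt > 19]
14. n5.lim = 15  [B.cnt * 3 - 45]
15. n1.wid = 3  [S.mk - 11]
16. n1.lab = 27  [S.mk * 2 - 1]
17. n0.wid = -7  [S₁.wid - 10]
18. n0.lab = 23  [S₀.mk * 3 - 4]

20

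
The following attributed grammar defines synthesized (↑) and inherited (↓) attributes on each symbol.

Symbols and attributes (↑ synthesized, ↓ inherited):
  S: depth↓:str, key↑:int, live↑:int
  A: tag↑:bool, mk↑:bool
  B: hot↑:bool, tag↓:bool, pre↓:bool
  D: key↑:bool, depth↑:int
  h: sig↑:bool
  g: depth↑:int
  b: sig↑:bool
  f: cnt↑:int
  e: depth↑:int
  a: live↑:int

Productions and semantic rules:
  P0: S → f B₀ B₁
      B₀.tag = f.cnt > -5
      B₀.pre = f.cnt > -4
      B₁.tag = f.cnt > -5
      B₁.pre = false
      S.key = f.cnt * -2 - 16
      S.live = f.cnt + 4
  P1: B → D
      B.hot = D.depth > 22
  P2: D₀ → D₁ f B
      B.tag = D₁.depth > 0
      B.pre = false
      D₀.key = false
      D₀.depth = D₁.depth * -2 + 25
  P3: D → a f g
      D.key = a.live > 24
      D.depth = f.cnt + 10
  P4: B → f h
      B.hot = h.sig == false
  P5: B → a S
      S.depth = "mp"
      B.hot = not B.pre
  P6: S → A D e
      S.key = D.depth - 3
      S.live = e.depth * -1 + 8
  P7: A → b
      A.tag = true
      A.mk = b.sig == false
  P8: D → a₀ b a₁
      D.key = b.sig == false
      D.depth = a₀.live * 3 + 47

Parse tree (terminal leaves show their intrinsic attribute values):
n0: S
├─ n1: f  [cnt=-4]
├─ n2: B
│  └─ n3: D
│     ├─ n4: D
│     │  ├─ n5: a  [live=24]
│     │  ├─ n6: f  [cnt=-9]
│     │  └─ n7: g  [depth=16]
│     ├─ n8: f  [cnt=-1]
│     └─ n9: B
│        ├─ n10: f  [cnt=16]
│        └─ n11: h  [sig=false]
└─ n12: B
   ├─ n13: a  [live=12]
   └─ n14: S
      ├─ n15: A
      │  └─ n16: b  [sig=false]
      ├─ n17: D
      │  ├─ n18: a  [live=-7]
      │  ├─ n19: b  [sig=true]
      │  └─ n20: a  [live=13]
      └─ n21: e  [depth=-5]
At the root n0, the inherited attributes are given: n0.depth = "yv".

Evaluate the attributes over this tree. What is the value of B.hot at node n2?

true

1. n0.depth = "yv"  [given at root]
2. n1.cnt = -4  [terminal]
3. n2.tag = true  [f.cnt > -5]
4. n2.pre = false  [f.cnt > -4]
5. n5.live = 24  [terminal]
6. n6.cnt = -9  [terminal]
7. n7.depth = 16  [terminal]
8. n4.key = false  [a.live > 24]
9. n4.depth = 1  [f.cnt + 10]
10. n8.cnt = -1  [terminal]
11. n9.tag = true  [D₁.depth > 0]
12. n9.pre = false  [false]
13. n10.cnt = 16  [terminal]
14. n11.sig = false  [terminal]
15. n9.hot = true  [h.sig == false]
16. n3.key = false  [false]
17. n3.depth = 23  [D₁.depth * -2 + 25]
18. n2.hot = true  [D.depth > 22]
19. n12.tag = true  [f.cnt > -5]
20. n12.pre = false  [false]
21. n13.live = 12  [terminal]
22. n14.depth = "mp"  ["mp"]
23. n16.sig = false  [terminal]
24. n15.tag = true  [true]
25. n15.mk = true  [b.sig == false]
26. n18.live = -7  [terminal]
27. n19.sig = true  [terminal]
28. n20.live = 13  [terminal]
29. n17.key = false  [b.sig == false]
30. n17.depth = 26  [a₀.live * 3 + 47]
31. n21.depth = -5  [terminal]
32. n14.key = 23  [D.depth - 3]
33. n14.live = 13  [e.depth * -1 + 8]
34. n12.hot = true  [not B.pre]
35. n0.key = -8  [f.cnt * -2 - 16]
36. n0.live = 0  [f.cnt + 4]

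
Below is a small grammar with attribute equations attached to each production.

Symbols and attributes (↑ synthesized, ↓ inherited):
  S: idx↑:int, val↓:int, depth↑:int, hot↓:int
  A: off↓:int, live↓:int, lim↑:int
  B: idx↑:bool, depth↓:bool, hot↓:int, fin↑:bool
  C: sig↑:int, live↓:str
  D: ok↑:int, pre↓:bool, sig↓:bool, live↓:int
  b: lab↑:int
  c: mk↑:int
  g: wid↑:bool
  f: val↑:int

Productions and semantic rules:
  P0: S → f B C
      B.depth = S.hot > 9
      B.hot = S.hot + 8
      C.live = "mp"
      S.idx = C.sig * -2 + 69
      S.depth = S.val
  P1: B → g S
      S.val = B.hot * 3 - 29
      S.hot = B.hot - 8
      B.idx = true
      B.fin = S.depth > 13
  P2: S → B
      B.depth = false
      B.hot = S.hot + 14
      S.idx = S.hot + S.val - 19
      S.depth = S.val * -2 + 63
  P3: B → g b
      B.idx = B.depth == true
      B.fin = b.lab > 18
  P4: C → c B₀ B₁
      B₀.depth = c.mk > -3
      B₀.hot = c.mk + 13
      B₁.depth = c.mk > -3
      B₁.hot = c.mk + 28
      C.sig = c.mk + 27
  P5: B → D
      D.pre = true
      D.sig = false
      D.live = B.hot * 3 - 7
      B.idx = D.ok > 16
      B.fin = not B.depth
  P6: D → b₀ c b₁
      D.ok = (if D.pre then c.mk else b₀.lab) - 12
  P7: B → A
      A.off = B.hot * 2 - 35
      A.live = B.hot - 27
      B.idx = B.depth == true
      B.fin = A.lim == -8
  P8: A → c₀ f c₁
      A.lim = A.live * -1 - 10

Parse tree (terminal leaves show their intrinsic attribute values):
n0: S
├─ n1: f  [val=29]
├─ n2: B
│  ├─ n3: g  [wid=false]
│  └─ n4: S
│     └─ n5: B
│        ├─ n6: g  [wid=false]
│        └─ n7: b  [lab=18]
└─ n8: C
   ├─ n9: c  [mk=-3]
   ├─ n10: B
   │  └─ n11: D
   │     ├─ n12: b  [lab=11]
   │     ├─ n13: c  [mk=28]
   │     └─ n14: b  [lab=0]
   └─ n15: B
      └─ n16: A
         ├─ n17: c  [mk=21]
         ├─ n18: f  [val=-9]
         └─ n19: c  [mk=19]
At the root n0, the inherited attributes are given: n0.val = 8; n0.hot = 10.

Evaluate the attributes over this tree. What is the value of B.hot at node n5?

24

1. n0.val = 8  [given at root]
2. n0.hot = 10  [given at root]
3. n1.val = 29  [terminal]
4. n2.depth = true  [S.hot > 9]
5. n2.hot = 18  [S.hot + 8]
6. n3.wid = false  [terminal]
7. n4.val = 25  [B.hot * 3 - 29]
8. n4.hot = 10  [B.hot - 8]
9. n5.depth = false  [false]
10. n5.hot = 24  [S.hot + 14]
11. n6.wid = false  [terminal]
12. n7.lab = 18  [terminal]
13. n5.idx = false  [B.depth == true]
14. n5.fin = false  [b.lab > 18]
15. n4.idx = 16  [S.hot + S.val - 19]
16. n4.depth = 13  [S.val * -2 + 63]
17. n2.idx = true  [true]
18. n2.fin = false  [S.depth > 13]
19. n8.live = "mp"  ["mp"]
20. n9.mk = -3  [terminal]
21. n10.depth = false  [c.mk > -3]
22. n10.hot = 10  [c.mk + 13]
23. n11.pre = true  [true]
24. n11.sig = false  [false]
25. n11.live = 23  [B.hot * 3 - 7]
26. n12.lab = 11  [terminal]
27. n13.mk = 28  [terminal]
28. n14.lab = 0  [terminal]
29. n11.ok = 16  [(if D.pre then c.mk else b₀.lab) - 12]
30. n10.idx = false  [D.ok > 16]
31. n10.fin = true  [not B.depth]
32. n15.depth = false  [c.mk > -3]
33. n15.hot = 25  [c.mk + 28]
34. n16.off = 15  [B.hot * 2 - 35]
35. n16.live = -2  [B.hot - 27]
36. n17.mk = 21  [terminal]
37. n18.val = -9  [terminal]
38. n19.mk = 19  [terminal]
39. n16.lim = -8  [A.live * -1 - 10]
40. n15.idx = false  [B.depth == true]
41. n15.fin = true  [A.lim == -8]
42. n8.sig = 24  [c.mk + 27]
43. n0.idx = 21  [C.sig * -2 + 69]
44. n0.depth = 8  [S.val]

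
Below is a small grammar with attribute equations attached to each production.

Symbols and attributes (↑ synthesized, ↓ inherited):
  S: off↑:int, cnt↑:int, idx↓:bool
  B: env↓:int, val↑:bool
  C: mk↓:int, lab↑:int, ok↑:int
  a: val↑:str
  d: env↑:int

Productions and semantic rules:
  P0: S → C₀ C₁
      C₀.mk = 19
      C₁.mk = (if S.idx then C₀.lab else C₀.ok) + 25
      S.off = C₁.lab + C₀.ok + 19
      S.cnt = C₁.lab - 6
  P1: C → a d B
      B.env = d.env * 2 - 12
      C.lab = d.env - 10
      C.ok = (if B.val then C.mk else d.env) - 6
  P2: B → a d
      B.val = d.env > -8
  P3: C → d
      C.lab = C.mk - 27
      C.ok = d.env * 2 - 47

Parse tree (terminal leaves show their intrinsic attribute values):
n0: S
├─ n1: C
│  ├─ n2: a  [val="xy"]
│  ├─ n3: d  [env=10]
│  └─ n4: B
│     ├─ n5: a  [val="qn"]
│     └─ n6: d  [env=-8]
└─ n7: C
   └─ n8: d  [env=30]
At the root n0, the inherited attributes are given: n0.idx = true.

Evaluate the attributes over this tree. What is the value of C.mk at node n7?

25

1. n0.idx = true  [given at root]
2. n1.mk = 19  [19]
3. n2.val = "xy"  [terminal]
4. n3.env = 10  [terminal]
5. n4.env = 8  [d.env * 2 - 12]
6. n5.val = "qn"  [terminal]
7. n6.env = -8  [terminal]
8. n4.val = false  [d.env > -8]
9. n1.lab = 0  [d.env - 10]
10. n1.ok = 4  [(if B.val then C.mk else d.env) - 6]
11. n7.mk = 25  [(if S.idx then C₀.lab else C₀.ok) + 25]
12. n8.env = 30  [terminal]
13. n7.lab = -2  [C.mk - 27]
14. n7.ok = 13  [d.env * 2 - 47]
15. n0.off = 21  [C₁.lab + C₀.ok + 19]
16. n0.cnt = -8  [C₁.lab - 6]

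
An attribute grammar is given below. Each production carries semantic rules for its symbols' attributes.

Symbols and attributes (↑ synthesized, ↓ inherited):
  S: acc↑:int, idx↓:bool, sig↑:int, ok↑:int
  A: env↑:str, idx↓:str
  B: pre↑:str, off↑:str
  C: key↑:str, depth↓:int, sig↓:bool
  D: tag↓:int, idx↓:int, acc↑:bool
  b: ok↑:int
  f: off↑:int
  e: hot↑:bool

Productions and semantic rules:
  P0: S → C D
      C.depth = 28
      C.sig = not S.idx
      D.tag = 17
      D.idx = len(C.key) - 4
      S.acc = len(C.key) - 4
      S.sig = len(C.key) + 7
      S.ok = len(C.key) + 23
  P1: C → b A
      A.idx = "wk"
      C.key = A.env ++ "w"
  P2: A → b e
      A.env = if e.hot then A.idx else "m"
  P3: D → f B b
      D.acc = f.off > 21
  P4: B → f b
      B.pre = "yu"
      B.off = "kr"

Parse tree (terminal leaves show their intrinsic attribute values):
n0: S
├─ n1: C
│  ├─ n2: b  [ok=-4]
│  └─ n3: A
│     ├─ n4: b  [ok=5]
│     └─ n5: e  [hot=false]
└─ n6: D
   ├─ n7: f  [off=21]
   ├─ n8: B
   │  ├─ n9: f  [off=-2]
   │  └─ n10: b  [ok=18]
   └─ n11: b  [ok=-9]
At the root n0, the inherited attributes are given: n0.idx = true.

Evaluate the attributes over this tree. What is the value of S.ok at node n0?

1. n0.idx = true  [given at root]
2. n1.depth = 28  [28]
3. n1.sig = false  [not S.idx]
4. n2.ok = -4  [terminal]
5. n3.idx = "wk"  ["wk"]
6. n4.ok = 5  [terminal]
7. n5.hot = false  [terminal]
8. n3.env = "m"  [if e.hot then A.idx else "m"]
9. n1.key = "mw"  [A.env ++ "w"]
10. n6.tag = 17  [17]
11. n6.idx = -2  [len(C.key) - 4]
12. n7.off = 21  [terminal]
13. n9.off = -2  [terminal]
14. n10.ok = 18  [terminal]
15. n8.pre = "yu"  ["yu"]
16. n8.off = "kr"  ["kr"]
17. n11.ok = -9  [terminal]
18. n6.acc = false  [f.off > 21]
19. n0.acc = -2  [len(C.key) - 4]
20. n0.sig = 9  [len(C.key) + 7]
21. n0.ok = 25  [len(C.key) + 23]

25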